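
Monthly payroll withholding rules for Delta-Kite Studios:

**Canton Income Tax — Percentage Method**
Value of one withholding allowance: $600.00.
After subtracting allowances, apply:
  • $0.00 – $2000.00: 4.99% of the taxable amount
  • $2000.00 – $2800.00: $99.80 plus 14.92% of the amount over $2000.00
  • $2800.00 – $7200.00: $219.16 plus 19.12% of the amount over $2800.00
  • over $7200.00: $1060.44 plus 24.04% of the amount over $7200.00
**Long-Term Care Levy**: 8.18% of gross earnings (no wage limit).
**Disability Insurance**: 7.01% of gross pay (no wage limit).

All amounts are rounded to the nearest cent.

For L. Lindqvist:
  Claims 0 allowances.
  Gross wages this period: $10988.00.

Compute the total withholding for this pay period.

Canton Income Tax: taxable = $10988.00
  $1060.44 + 24.04% × ($10988.00 − $7200.00) = $1060.44 + 24.04% × $3788.00 = $1971.08
Long-Term Care Levy: 8.18% × $10988.00 = $898.82
Disability Insurance: 7.01% × $10988.00 = $770.26
Total: $1971.08 + $898.82 + $770.26 = $3640.16

$3640.16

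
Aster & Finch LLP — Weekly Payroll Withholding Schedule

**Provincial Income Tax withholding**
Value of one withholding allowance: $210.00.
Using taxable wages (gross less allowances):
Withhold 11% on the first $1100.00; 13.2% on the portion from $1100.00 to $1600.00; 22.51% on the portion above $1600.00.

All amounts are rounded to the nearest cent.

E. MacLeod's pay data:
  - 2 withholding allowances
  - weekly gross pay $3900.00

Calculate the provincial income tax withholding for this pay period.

$610.19

Provincial Income Tax: taxable = $3900.00 − 2×$210.00 = $3480.00
  $187.00 + 22.51% × ($3480.00 − $1600.00) = $187.00 + 22.51% × $1880.00 = $610.19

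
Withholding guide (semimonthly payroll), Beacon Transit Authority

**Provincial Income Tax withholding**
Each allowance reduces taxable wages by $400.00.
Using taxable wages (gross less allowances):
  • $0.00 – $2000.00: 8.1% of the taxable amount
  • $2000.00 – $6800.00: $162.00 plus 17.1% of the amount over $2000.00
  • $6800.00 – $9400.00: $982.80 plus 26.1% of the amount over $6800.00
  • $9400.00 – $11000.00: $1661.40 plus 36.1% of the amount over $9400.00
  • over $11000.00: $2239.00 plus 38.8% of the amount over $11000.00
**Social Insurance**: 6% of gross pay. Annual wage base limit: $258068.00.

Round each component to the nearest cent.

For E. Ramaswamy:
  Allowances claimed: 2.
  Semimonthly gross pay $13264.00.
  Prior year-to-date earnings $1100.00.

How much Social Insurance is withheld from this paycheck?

$795.84

Social Insurance: 6% × $13264.00 = $795.84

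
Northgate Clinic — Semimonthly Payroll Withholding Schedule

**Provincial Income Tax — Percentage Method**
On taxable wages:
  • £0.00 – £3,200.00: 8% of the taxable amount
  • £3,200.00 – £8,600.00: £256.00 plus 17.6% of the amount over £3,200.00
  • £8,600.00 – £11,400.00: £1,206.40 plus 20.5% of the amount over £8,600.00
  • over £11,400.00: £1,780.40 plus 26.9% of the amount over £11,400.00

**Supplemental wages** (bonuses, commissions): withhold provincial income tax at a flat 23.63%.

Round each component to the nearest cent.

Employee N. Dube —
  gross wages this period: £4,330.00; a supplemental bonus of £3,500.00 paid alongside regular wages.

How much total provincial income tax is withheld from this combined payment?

Provincial Income Tax: taxable = £4,330.00
  £256.00 + 17.6% × (£4,330.00 − £3,200.00) = £256.00 + 17.6% × £1,130.00 = £454.88
Supplemental (23.63% flat on bonus): 23.63% × £3,500.00 = £827.05
Total provincial income tax: £454.88 + £827.05 = £1,281.93

£1,281.93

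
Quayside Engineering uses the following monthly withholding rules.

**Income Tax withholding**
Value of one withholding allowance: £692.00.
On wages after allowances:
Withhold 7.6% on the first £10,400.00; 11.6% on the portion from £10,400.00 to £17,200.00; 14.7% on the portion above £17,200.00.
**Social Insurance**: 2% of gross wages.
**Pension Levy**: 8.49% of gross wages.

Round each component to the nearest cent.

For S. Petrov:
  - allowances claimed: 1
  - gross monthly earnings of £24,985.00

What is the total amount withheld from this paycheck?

£5,242.80

Income Tax: taxable = £24,985.00 − 1×£692.00 = £24,293.00
  £1,579.20 + 14.7% × (£24,293.00 − £17,200.00) = £1,579.20 + 14.7% × £7,093.00 = £2,621.87
Social Insurance: 2% × £24,985.00 = £499.70
Pension Levy: 8.49% × £24,985.00 = £2,121.23
Total: £2,621.87 + £499.70 + £2,121.23 = £5,242.80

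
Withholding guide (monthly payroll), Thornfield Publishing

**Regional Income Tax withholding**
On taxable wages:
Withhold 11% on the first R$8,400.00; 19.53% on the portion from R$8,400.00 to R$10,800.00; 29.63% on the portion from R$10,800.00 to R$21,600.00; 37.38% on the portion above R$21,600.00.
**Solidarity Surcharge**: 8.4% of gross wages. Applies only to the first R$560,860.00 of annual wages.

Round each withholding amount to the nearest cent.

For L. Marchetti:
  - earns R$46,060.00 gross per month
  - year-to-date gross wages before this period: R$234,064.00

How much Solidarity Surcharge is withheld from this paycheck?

R$3,869.04

Solidarity Surcharge: 8.4% × R$46,060.00 = R$3,869.04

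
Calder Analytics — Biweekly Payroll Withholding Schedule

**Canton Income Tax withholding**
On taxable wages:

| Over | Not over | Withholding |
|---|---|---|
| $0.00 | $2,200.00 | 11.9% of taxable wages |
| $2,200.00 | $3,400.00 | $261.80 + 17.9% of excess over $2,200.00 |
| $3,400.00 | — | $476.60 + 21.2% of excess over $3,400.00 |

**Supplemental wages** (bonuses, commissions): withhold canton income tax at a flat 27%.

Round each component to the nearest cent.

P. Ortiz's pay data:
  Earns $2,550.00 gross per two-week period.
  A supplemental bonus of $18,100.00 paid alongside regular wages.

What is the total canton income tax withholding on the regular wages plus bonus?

Canton Income Tax: taxable = $2,550.00
  $261.80 + 17.9% × ($2,550.00 − $2,200.00) = $261.80 + 17.9% × $350.00 = $324.45
Supplemental (27% flat on bonus): 27% × $18,100.00 = $4,887.00
Total canton income tax: $324.45 + $4,887.00 = $5,211.45

$5,211.45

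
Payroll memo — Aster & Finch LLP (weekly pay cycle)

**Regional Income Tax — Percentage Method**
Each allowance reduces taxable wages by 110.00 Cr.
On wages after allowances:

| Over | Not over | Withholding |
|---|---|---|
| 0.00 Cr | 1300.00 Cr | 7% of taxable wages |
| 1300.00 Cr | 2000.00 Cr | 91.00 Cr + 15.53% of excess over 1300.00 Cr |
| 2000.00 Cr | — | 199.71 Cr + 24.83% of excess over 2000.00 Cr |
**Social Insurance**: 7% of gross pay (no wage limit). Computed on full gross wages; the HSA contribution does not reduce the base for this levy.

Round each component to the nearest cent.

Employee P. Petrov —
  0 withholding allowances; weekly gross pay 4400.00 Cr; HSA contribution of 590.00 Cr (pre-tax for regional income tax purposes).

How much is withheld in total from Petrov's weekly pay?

957.13 Cr

Regional Income Tax: taxable = 4400.00 Cr − 590.00 Cr = 3810.00 Cr
  199.71 Cr + 24.83% × (3810.00 Cr − 2000.00 Cr) = 199.71 Cr + 24.83% × 1810.00 Cr = 649.13 Cr
Social Insurance: 7% × 4400.00 Cr = 308.00 Cr
Total: 649.13 Cr + 308.00 Cr = 957.13 Cr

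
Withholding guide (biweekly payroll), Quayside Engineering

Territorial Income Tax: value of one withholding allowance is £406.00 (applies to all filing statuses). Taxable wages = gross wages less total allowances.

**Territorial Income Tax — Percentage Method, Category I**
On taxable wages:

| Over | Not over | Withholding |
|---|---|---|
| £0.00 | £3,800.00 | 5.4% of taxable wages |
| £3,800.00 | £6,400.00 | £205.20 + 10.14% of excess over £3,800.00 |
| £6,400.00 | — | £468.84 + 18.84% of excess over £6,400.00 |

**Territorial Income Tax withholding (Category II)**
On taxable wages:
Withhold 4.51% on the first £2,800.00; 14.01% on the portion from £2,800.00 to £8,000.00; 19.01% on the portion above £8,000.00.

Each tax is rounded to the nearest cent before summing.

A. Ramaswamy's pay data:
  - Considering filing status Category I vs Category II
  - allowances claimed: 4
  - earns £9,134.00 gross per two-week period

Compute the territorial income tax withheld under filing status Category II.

Territorial Income Tax (Category II): taxable = £9,134.00 − 4×£406.00 = £7,510.00
  £126.28 + 14.01% × (£7,510.00 − £2,800.00) = £126.28 + 14.01% × £4,710.00 = £786.15

£786.15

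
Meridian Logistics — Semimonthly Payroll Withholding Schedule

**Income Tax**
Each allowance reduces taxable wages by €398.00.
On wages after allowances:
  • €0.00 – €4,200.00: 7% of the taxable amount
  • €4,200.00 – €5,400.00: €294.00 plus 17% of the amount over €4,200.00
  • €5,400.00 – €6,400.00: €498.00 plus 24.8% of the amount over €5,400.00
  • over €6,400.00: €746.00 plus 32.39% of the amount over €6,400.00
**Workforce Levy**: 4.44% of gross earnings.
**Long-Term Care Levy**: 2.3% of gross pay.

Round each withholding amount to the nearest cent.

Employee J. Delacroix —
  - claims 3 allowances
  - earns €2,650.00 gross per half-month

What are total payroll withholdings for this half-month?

Income Tax: taxable = €2,650.00 − 3×€398.00 = €1,456.00
  7% × €1,456.00 = €101.92
Workforce Levy: 4.44% × €2,650.00 = €117.66
Long-Term Care Levy: 2.3% × €2,650.00 = €60.95
Total: €101.92 + €117.66 + €60.95 = €280.53

€280.53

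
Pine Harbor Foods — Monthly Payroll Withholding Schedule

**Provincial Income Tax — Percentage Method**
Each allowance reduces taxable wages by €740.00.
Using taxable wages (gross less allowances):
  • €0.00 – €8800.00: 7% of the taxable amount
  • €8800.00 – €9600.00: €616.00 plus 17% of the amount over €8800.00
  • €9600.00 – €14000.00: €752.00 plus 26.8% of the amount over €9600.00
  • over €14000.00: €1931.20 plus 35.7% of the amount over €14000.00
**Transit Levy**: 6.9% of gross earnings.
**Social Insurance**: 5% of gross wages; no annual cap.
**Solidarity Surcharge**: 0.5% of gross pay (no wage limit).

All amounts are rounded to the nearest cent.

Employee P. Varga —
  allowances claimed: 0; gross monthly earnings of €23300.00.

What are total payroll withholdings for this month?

€8140.50

Provincial Income Tax: taxable = €23300.00
  €1931.20 + 35.7% × (€23300.00 − €14000.00) = €1931.20 + 35.7% × €9300.00 = €5251.30
Transit Levy: 6.9% × €23300.00 = €1607.70
Social Insurance: 5% × €23300.00 = €1165.00
Solidarity Surcharge: 0.5% × €23300.00 = €116.50
Total: €5251.30 + €1607.70 + €1165.00 + €116.50 = €8140.50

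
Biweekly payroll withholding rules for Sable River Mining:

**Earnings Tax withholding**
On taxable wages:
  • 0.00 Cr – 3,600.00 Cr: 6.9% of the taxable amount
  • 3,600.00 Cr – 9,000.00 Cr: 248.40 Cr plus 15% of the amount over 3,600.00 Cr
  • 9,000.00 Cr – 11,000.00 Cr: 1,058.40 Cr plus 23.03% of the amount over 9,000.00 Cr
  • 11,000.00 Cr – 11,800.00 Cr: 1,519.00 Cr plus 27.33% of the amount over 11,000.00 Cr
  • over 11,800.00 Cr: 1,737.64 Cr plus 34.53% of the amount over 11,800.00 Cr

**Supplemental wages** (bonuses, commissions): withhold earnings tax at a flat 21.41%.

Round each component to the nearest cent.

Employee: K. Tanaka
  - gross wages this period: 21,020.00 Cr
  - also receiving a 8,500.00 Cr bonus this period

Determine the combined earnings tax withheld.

6,741.16 Cr

Earnings Tax: taxable = 21,020.00 Cr
  1,737.64 Cr + 34.53% × (21,020.00 Cr − 11,800.00 Cr) = 1,737.64 Cr + 34.53% × 9,220.00 Cr = 4,921.31 Cr
Supplemental (21.41% flat on bonus): 21.41% × 8,500.00 Cr = 1,819.85 Cr
Total earnings tax: 4,921.31 Cr + 1,819.85 Cr = 6,741.16 Cr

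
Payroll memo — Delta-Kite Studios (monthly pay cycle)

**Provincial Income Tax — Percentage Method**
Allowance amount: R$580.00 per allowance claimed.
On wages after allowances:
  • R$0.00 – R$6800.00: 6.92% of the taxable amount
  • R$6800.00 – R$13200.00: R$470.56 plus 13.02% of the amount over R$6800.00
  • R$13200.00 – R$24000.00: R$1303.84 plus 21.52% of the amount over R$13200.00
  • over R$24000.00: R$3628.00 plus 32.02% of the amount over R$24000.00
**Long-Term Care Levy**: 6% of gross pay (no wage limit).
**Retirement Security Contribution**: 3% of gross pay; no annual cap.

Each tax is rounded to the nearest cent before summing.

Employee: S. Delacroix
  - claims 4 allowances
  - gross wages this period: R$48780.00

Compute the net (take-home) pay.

R$33570.11

Provincial Income Tax: taxable = R$48780.00 − 4×R$580.00 = R$46460.00
  R$3628.00 + 32.02% × (R$46460.00 − R$24000.00) = R$3628.00 + 32.02% × R$22460.00 = R$10819.69
Long-Term Care Levy: 6% × R$48780.00 = R$2926.80
Retirement Security Contribution: 3% × R$48780.00 = R$1463.40
Total withheld: R$10819.69 + R$2926.80 + R$1463.40 = R$15209.89
Net pay: R$48780.00 − R$15209.89 = R$33570.11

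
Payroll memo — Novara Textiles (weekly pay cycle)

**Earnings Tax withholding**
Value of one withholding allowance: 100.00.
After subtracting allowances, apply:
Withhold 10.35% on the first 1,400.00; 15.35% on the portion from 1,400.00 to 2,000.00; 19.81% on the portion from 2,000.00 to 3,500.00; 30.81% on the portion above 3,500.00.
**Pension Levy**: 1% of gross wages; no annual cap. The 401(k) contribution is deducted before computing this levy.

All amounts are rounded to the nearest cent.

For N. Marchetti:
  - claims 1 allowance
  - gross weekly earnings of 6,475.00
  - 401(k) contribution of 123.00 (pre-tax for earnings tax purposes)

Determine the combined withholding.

Earnings Tax: taxable = 6,475.00 − 123.00 − 1×100.00 = 6,252.00
  534.15 + 30.81% × (6,252.00 − 3,500.00) = 534.15 + 30.81% × 2,752.00 = 1,382.04
Pension Levy: 1% × 6,352.00 = 63.52
Total: 1,382.04 + 63.52 = 1,445.56

1,445.56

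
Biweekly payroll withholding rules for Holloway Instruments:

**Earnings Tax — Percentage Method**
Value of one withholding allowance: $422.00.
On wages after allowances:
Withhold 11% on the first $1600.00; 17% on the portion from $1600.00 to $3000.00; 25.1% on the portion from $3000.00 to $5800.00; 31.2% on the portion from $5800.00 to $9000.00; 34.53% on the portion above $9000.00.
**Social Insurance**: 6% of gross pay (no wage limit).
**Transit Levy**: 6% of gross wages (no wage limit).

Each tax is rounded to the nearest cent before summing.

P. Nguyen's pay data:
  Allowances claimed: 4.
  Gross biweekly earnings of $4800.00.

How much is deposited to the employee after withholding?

Earnings Tax: taxable = $4800.00 − 4×$422.00 = $3112.00
  $414.00 + 25.1% × ($3112.00 − $3000.00) = $414.00 + 25.1% × $112.00 = $442.11
Social Insurance: 6% × $4800.00 = $288.00
Transit Levy: 6% × $4800.00 = $288.00
Total withheld: $442.11 + $288.00 + $288.00 = $1018.11
Net pay: $4800.00 − $1018.11 = $3781.89

$3781.89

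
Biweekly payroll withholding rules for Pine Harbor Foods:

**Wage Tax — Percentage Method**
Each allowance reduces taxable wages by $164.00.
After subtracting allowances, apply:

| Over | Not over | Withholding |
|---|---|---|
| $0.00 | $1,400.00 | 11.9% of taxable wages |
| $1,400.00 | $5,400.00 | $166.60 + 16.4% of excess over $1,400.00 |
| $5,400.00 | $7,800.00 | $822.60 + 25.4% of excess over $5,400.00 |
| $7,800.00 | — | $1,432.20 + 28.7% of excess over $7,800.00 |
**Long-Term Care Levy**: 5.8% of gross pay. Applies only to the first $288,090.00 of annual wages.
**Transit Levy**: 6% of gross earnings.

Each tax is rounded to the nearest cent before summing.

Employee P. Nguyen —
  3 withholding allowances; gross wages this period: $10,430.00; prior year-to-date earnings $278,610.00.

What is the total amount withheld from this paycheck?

$3,221.45

Wage Tax: taxable = $10,430.00 − 3×$164.00 = $9,938.00
  $1,432.20 + 28.7% × ($9,938.00 − $7,800.00) = $1,432.20 + 28.7% × $2,138.00 = $2,045.81
Long-Term Care Levy: cap $288,090.00 − YTD $278,610.00 = $9,480.00 subject; 5.8% × $9,480.00 = $549.84
Transit Levy: 6% × $10,430.00 = $625.80
Total: $2,045.81 + $549.84 + $625.80 = $3,221.45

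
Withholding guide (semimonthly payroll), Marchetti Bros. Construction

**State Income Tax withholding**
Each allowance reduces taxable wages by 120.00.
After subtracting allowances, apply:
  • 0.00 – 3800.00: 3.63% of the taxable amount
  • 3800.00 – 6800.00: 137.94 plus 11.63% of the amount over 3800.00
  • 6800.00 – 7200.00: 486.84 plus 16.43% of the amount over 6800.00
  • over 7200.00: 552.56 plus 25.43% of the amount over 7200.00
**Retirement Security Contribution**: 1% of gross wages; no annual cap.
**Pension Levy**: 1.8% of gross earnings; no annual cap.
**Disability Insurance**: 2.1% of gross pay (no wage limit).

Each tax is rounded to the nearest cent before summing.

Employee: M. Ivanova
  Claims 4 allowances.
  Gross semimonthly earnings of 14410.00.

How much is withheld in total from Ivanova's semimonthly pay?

2970.09

State Income Tax: taxable = 14410.00 − 4×120.00 = 13930.00
  552.56 + 25.43% × (13930.00 − 7200.00) = 552.56 + 25.43% × 6730.00 = 2264.00
Retirement Security Contribution: 1% × 14410.00 = 144.10
Pension Levy: 1.8% × 14410.00 = 259.38
Disability Insurance: 2.1% × 14410.00 = 302.61
Total: 2264.00 + 144.10 + 259.38 + 302.61 = 2970.09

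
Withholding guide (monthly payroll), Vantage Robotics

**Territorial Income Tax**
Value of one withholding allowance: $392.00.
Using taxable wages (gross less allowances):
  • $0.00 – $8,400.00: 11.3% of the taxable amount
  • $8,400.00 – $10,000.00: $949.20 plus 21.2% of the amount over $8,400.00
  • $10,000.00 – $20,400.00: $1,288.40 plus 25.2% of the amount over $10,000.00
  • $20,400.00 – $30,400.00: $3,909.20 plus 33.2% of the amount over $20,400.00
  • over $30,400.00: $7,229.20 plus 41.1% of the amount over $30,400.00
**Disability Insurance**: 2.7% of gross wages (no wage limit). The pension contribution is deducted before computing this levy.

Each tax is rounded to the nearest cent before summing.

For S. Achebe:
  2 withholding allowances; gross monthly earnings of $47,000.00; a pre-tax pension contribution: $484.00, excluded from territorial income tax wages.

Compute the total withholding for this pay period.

Territorial Income Tax: taxable = $47,000.00 − $484.00 − 2×$392.00 = $45,732.00
  $7,229.20 + 41.1% × ($45,732.00 − $30,400.00) = $7,229.20 + 41.1% × $15,332.00 = $13,530.65
Disability Insurance: 2.7% × $46,516.00 = $1,255.93
Total: $13,530.65 + $1,255.93 = $14,786.58

$14,786.58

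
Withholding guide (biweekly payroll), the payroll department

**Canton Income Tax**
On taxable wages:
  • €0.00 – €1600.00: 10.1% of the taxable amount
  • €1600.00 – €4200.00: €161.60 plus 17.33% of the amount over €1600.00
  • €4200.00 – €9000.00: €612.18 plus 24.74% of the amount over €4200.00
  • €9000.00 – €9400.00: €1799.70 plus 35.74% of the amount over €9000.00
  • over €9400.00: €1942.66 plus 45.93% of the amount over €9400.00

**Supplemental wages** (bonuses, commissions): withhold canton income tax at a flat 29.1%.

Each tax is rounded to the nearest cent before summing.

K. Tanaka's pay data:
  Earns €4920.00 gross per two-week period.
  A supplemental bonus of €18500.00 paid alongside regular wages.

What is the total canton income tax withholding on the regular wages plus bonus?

Canton Income Tax: taxable = €4920.00
  €612.18 + 24.74% × (€4920.00 − €4200.00) = €612.18 + 24.74% × €720.00 = €790.31
Supplemental (29.1% flat on bonus): 29.1% × €18500.00 = €5383.50
Total canton income tax: €790.31 + €5383.50 = €6173.81

€6173.81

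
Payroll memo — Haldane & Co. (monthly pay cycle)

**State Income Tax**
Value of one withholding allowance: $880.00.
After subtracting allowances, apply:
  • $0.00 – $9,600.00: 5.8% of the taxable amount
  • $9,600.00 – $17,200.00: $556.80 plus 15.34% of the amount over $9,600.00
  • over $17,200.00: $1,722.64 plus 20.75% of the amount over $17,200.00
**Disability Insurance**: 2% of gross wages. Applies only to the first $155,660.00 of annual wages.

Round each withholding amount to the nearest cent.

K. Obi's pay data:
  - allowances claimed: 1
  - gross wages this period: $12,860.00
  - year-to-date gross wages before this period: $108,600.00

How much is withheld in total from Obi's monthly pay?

State Income Tax: taxable = $12,860.00 − 1×$880.00 = $11,980.00
  $556.80 + 15.34% × ($11,980.00 − $9,600.00) = $556.80 + 15.34% × $2,380.00 = $921.89
Disability Insurance: 2% × $12,860.00 = $257.20
Total: $921.89 + $257.20 = $1,179.09

$1,179.09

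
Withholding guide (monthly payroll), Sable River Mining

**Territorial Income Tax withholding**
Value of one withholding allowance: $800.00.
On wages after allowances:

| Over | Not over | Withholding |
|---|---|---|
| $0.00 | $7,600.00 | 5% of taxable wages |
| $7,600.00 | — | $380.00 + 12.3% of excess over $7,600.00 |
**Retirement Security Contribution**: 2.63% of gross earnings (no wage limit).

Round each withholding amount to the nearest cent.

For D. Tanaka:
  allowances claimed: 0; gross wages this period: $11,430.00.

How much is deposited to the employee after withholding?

$10,278.30

Territorial Income Tax: taxable = $11,430.00
  $380.00 + 12.3% × ($11,430.00 − $7,600.00) = $380.00 + 12.3% × $3,830.00 = $851.09
Retirement Security Contribution: 2.63% × $11,430.00 = $300.61
Total withheld: $851.09 + $300.61 = $1,151.70
Net pay: $11,430.00 − $1,151.70 = $10,278.30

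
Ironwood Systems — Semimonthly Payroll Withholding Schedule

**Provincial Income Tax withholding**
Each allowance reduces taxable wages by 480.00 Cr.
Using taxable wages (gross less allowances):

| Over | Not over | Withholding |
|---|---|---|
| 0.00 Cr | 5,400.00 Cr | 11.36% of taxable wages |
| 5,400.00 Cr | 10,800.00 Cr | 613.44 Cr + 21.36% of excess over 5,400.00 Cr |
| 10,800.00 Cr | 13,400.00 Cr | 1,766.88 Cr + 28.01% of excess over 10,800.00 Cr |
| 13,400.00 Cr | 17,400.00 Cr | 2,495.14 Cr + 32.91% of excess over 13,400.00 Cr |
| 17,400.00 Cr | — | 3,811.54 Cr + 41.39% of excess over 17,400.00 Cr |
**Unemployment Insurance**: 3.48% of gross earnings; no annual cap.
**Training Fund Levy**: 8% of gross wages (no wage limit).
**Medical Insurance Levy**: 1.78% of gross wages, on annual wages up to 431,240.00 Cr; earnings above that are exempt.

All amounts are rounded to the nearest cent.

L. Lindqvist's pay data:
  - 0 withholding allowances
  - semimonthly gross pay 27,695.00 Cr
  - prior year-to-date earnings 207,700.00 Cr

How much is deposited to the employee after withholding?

15,950.00 Cr

Provincial Income Tax: taxable = 27,695.00 Cr
  3,811.54 Cr + 41.39% × (27,695.00 Cr − 17,400.00 Cr) = 3,811.54 Cr + 41.39% × 10,295.00 Cr = 8,072.64 Cr
Unemployment Insurance: 3.48% × 27,695.00 Cr = 963.79 Cr
Training Fund Levy: 8% × 27,695.00 Cr = 2,215.60 Cr
Medical Insurance Levy: 1.78% × 27,695.00 Cr = 492.97 Cr
Total withheld: 8,072.64 Cr + 963.79 Cr + 2,215.60 Cr + 492.97 Cr = 11,745.00 Cr
Net pay: 27,695.00 Cr − 11,745.00 Cr = 15,950.00 Cr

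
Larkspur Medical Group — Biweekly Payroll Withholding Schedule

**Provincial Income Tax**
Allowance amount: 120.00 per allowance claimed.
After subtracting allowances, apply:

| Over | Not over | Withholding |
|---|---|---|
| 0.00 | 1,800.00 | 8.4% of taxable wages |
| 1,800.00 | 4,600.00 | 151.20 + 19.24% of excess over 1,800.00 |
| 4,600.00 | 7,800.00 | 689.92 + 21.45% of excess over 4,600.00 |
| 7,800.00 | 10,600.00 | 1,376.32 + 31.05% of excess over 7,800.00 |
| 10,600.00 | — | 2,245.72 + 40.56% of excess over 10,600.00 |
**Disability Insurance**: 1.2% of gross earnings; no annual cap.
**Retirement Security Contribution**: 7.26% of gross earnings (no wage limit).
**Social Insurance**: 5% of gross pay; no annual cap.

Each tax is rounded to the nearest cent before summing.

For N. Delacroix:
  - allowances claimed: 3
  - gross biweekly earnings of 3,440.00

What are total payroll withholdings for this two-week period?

860.49

Provincial Income Tax: taxable = 3,440.00 − 3×120.00 = 3,080.00
  151.20 + 19.24% × (3,080.00 − 1,800.00) = 151.20 + 19.24% × 1,280.00 = 397.47
Disability Insurance: 1.2% × 3,440.00 = 41.28
Retirement Security Contribution: 7.26% × 3,440.00 = 249.74
Social Insurance: 5% × 3,440.00 = 172.00
Total: 397.47 + 41.28 + 249.74 + 172.00 = 860.49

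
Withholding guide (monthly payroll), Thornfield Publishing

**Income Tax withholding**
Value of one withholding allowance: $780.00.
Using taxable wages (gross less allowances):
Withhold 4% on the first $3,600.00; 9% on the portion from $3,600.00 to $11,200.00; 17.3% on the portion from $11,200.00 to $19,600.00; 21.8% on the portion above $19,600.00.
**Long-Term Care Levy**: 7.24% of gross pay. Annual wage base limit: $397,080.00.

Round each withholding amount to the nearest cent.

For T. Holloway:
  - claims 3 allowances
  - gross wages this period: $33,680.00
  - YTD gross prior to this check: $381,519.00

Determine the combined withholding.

$5,967.14

Income Tax: taxable = $33,680.00 − 3×$780.00 = $31,340.00
  $2,281.20 + 21.8% × ($31,340.00 − $19,600.00) = $2,281.20 + 21.8% × $11,740.00 = $4,840.52
Long-Term Care Levy: cap $397,080.00 − YTD $381,519.00 = $15,561.00 subject; 7.24% × $15,561.00 = $1,126.62
Total: $4,840.52 + $1,126.62 = $5,967.14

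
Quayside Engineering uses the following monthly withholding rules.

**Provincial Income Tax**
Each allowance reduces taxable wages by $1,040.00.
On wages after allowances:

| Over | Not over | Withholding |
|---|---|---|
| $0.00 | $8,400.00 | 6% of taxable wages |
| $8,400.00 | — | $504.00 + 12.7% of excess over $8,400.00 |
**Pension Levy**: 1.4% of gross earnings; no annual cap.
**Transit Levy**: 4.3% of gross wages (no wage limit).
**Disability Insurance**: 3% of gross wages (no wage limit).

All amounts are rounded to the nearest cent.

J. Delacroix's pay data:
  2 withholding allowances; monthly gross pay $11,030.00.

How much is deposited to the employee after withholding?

Provincial Income Tax: taxable = $11,030.00 − 2×$1,040.00 = $8,950.00
  $504.00 + 12.7% × ($8,950.00 − $8,400.00) = $504.00 + 12.7% × $550.00 = $573.85
Pension Levy: 1.4% × $11,030.00 = $154.42
Transit Levy: 4.3% × $11,030.00 = $474.29
Disability Insurance: 3% × $11,030.00 = $330.90
Total withheld: $573.85 + $154.42 + $474.29 + $330.90 = $1,533.46
Net pay: $11,030.00 − $1,533.46 = $9,496.54

$9,496.54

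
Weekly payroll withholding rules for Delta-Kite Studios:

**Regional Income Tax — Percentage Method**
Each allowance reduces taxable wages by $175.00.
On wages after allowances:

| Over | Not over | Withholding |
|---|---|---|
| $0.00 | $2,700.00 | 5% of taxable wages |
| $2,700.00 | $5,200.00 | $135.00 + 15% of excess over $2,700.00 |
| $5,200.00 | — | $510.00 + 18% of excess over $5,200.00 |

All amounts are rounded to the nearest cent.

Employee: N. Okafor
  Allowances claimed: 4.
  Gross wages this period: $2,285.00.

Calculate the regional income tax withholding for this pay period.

$79.25

Regional Income Tax: taxable = $2,285.00 − 4×$175.00 = $1,585.00
  5% × $1,585.00 = $79.25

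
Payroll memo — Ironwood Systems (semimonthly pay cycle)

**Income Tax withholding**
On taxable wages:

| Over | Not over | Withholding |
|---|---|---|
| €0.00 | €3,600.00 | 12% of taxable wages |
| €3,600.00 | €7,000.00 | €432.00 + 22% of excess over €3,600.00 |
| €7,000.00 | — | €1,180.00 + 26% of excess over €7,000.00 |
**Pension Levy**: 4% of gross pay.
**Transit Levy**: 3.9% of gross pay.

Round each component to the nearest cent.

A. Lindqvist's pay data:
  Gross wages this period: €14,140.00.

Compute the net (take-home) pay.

Income Tax: taxable = €14,140.00
  €1,180.00 + 26% × (€14,140.00 − €7,000.00) = €1,180.00 + 26% × €7,140.00 = €3,036.40
Pension Levy: 4% × €14,140.00 = €565.60
Transit Levy: 3.9% × €14,140.00 = €551.46
Total withheld: €3,036.40 + €565.60 + €551.46 = €4,153.46
Net pay: €14,140.00 − €4,153.46 = €9,986.54

€9,986.54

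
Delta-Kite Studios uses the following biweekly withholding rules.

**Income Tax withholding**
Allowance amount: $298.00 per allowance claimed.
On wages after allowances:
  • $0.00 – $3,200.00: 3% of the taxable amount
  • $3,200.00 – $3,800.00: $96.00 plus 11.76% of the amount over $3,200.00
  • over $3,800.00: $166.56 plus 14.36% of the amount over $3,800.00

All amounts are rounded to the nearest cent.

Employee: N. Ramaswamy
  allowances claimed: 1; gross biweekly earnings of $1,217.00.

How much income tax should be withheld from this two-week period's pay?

$27.57

Income Tax: taxable = $1,217.00 − 1×$298.00 = $919.00
  3% × $919.00 = $27.57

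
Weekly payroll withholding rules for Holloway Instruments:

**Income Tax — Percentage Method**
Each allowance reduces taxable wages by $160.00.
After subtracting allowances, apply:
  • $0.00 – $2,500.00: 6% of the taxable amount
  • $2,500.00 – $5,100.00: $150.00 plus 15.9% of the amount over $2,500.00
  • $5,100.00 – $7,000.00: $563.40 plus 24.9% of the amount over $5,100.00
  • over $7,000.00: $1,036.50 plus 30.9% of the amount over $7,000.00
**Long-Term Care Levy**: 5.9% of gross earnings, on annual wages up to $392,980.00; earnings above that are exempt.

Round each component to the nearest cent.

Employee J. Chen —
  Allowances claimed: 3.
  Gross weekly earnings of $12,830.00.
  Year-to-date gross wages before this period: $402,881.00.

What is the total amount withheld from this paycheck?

Income Tax: taxable = $12,830.00 − 3×$160.00 = $12,350.00
  $1,036.50 + 30.9% × ($12,350.00 − $7,000.00) = $1,036.50 + 30.9% × $5,350.00 = $2,689.65
Long-Term Care Levy: YTD $402,881.00 ≥ cap $392,980.00 → $0.00
Total: $2,689.65 + $0.00 = $2,689.65

$2,689.65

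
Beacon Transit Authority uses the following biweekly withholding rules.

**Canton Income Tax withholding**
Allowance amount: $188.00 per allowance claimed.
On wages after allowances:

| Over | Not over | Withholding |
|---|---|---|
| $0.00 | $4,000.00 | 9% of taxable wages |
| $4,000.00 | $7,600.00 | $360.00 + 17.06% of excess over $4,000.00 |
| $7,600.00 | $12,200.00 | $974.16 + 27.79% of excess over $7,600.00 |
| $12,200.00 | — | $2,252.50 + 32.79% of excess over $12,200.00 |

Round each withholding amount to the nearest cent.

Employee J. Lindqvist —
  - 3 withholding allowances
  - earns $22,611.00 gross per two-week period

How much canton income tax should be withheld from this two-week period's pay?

$5,481.33

Canton Income Tax: taxable = $22,611.00 − 3×$188.00 = $22,047.00
  $2,252.50 + 32.79% × ($22,047.00 − $12,200.00) = $2,252.50 + 32.79% × $9,847.00 = $5,481.33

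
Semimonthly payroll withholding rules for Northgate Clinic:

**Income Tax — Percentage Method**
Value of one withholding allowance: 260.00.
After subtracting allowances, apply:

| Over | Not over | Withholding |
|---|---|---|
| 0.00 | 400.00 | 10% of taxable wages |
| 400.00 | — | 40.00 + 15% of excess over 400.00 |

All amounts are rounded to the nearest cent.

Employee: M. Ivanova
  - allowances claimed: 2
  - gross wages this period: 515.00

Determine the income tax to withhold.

Income Tax: taxable = 515.00 − 2×260.00 = -5.00
  Taxable ≤ 0 → 0.00

0.00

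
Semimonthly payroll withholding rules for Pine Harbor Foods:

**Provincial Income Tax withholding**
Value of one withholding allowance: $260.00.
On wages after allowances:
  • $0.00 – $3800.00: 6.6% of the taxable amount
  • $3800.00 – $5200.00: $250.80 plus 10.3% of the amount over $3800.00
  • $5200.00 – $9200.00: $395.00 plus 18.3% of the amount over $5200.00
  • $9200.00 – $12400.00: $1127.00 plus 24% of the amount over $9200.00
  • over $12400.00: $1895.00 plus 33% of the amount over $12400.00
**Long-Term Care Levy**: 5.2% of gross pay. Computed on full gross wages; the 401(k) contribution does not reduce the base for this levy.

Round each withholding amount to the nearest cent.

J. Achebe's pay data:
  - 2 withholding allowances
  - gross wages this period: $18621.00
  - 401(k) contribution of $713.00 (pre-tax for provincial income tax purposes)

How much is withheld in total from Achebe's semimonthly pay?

$4509.33

Provincial Income Tax: taxable = $18621.00 − $713.00 − 2×$260.00 = $17388.00
  $1895.00 + 33% × ($17388.00 − $12400.00) = $1895.00 + 33% × $4988.00 = $3541.04
Long-Term Care Levy: 5.2% × $18621.00 = $968.29
Total: $3541.04 + $968.29 = $4509.33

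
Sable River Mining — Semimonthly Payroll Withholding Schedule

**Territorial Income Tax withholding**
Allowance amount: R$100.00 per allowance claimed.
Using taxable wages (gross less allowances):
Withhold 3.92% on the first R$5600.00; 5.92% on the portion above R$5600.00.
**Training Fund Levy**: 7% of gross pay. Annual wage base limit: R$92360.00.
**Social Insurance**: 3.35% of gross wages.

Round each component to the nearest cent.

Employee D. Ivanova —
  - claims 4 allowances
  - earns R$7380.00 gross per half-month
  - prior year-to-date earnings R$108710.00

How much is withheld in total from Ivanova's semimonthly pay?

R$548.45

Territorial Income Tax: taxable = R$7380.00 − 4×R$100.00 = R$6980.00
  R$219.52 + 5.92% × (R$6980.00 − R$5600.00) = R$219.52 + 5.92% × R$1380.00 = R$301.22
Training Fund Levy: YTD R$108710.00 ≥ cap R$92360.00 → R$0.00
Social Insurance: 3.35% × R$7380.00 = R$247.23
Total: R$301.22 + R$0.00 + R$247.23 = R$548.45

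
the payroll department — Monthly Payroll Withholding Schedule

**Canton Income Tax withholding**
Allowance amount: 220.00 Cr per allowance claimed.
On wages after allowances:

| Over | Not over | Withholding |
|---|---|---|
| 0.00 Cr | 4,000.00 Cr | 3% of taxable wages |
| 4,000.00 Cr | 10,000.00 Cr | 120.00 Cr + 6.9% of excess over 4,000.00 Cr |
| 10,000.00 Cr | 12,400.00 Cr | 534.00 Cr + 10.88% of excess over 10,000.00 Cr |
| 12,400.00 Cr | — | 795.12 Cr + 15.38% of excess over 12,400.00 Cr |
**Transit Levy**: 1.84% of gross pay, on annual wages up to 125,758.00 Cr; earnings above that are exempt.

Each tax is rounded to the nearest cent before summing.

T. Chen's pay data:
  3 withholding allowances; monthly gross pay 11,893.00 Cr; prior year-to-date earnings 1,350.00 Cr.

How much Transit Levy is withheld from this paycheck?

218.83 Cr

Transit Levy: 1.84% × 11,893.00 Cr = 218.83 Cr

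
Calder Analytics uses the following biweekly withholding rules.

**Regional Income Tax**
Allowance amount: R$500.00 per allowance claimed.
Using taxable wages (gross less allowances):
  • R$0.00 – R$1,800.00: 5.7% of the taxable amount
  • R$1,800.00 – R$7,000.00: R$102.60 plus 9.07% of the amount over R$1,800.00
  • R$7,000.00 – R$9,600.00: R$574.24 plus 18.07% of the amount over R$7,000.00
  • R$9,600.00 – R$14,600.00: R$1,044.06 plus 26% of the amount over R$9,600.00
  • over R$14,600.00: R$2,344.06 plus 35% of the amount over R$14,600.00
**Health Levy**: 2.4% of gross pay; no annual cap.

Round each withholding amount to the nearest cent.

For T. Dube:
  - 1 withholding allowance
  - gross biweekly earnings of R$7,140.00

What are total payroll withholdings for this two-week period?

Regional Income Tax: taxable = R$7,140.00 − 1×R$500.00 = R$6,640.00
  R$102.60 + 9.07% × (R$6,640.00 − R$1,800.00) = R$102.60 + 9.07% × R$4,840.00 = R$541.59
Health Levy: 2.4% × R$7,140.00 = R$171.36
Total: R$541.59 + R$171.36 = R$712.95

R$712.95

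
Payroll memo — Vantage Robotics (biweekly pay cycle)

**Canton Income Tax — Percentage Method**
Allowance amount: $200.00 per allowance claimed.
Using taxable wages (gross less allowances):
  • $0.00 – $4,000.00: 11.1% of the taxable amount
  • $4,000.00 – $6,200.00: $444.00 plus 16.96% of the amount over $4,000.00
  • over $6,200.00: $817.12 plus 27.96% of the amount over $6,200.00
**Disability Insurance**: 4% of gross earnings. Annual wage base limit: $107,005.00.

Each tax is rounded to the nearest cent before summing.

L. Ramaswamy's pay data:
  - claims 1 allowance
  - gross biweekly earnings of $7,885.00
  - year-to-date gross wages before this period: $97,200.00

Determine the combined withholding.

$1,547.73

Canton Income Tax: taxable = $7,885.00 − 1×$200.00 = $7,685.00
  $817.12 + 27.96% × ($7,685.00 − $6,200.00) = $817.12 + 27.96% × $1,485.00 = $1,232.33
Disability Insurance: 4% × $7,885.00 = $315.40
Total: $1,232.33 + $315.40 = $1,547.73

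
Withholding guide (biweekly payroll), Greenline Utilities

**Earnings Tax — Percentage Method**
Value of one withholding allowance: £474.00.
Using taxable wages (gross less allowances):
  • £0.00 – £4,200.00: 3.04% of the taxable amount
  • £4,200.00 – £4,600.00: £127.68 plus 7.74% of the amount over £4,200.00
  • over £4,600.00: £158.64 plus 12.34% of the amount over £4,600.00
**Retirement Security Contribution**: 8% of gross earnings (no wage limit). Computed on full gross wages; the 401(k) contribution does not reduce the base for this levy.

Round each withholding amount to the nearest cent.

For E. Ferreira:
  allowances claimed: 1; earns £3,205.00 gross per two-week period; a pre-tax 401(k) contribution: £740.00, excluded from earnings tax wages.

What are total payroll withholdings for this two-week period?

Earnings Tax: taxable = £3,205.00 − £740.00 − 1×£474.00 = £1,991.00
  3.04% × £1,991.00 = £60.53
Retirement Security Contribution: 8% × £3,205.00 = £256.40
Total: £60.53 + £256.40 = £316.93

£316.93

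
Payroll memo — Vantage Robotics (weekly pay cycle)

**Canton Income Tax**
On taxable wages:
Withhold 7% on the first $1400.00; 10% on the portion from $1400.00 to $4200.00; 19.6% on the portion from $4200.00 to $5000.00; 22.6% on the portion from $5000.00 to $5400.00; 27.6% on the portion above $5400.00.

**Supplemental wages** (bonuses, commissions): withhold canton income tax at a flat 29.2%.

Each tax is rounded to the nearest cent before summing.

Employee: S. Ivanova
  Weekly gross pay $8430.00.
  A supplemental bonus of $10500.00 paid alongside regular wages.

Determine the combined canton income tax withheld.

Canton Income Tax: taxable = $8430.00
  $625.20 + 27.6% × ($8430.00 − $5400.00) = $625.20 + 27.6% × $3030.00 = $1461.48
Supplemental (29.2% flat on bonus): 29.2% × $10500.00 = $3066.00
Total canton income tax: $1461.48 + $3066.00 = $4527.48

$4527.48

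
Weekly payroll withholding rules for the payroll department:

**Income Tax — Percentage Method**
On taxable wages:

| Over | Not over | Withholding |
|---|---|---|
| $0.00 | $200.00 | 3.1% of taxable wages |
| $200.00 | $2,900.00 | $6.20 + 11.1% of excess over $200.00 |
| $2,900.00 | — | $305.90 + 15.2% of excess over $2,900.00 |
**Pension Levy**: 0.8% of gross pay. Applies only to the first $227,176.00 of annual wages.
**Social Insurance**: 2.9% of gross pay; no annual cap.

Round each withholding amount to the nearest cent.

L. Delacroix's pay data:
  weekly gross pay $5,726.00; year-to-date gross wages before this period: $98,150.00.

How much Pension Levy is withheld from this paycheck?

Pension Levy: 0.8% × $5,726.00 = $45.81

$45.81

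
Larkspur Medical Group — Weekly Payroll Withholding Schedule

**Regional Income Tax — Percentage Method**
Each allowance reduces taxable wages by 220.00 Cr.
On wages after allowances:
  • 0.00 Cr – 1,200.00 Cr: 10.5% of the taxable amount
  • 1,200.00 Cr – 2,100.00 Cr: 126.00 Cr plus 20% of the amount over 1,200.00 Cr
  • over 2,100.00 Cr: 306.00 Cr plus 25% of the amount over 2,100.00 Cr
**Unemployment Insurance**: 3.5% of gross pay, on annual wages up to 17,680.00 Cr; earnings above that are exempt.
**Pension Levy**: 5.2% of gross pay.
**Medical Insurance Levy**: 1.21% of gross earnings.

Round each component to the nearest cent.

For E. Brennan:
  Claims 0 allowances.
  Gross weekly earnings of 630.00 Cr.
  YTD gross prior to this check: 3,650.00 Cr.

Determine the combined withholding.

Regional Income Tax: taxable = 630.00 Cr
  10.5% × 630.00 Cr = 66.15 Cr
Unemployment Insurance: 3.5% × 630.00 Cr = 22.05 Cr
Pension Levy: 5.2% × 630.00 Cr = 32.76 Cr
Medical Insurance Levy: 1.21% × 630.00 Cr = 7.62 Cr
Total: 66.15 Cr + 22.05 Cr + 32.76 Cr + 7.62 Cr = 128.58 Cr

128.58 Cr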